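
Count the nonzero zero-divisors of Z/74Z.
In Z/74Z each nonzero element is either a unit (gcd with 74 is 1) or a zero-divisor (gcd > 1). The number of units is φ(74): factorise 74 = 2 · 37, so φ(74) = (2 − 1) · (37 − 1) = 1 · 36 = 36. The nonzero elements number 74 − 1 = 73. Hence the nonzero zero-divisors number 73 − 36 = 37.

Final answer: Z/74Z has 37 nonzero zero-divisors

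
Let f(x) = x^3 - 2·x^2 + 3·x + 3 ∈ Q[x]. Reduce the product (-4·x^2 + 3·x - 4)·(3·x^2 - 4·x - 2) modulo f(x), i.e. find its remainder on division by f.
First multiply in Q[x] without reducing: a · b = -12·x^4 + 25·x^3 - 16·x^2 + 10·x + 8. Now divide by f(x) = x^3 - 2·x^2 + 3·x + 3, eliminating the leading term at each step:
  leading term -12·x^4: subtract (-12·x)·f(x) = -12·x^4 + 24·x^3 - 36·x^2 - 36·x, leaving x^3 + 20·x^2 + 46·x + 8
  leading term x^3: subtract (1)·f(x) = x^3 - 2·x^2 + 3·x + 3, leaving 22·x^2 + 43·x + 5
The degree is now < 3, so this is the remainder. Hence a · b ≡ 22·x^2 + 43·x + 5 in Q[x]/(f).

Final answer: a · b ≡ 22·x^2 + 43·x + 5 (mod f(x))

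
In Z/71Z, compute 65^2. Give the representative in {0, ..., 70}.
36

Use repeated squaring. Binary(2) = 10. Walk through the bits of the exponent 2 left-to-right: at each bit after the leading one, square the running value, then multiply by 65 if the bit is 1 (always reducing mod 71):
  bit 1 = 1 (leading): start with 65.
  bit 2 = 0: square 65^2 = 4225 ≡ 36 (mod 71).
Final value: 65^2 ≡ 36 (mod 71).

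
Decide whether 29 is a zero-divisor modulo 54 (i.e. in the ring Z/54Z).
NO

gcd(29, 54) = 1, so 29 is a unit in Z/54Z (it has a multiplicative inverse). A unit cannot be a zero-divisor: if 29·b ≡ 0 then multiplying both sides by 29^(−1) gives b ≡ 0. So 29 is not a zero-divisor.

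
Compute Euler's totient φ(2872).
φ(2872) = 1432

φ is multiplicative, with φ(p^e) = p^e − p^(e−1). Factorise 2872 = 2^3 · 359. Then
  φ(2872) = (2^3 − 2^2) · (359 − 1) = 4 · 358 = 1432.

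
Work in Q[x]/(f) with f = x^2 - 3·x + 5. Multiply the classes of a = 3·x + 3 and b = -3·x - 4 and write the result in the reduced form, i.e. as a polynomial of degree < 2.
First multiply in Q[x] without reducing: a · b = -9·x^2 - 21·x - 12. Now divide by f(x) = x^2 - 3·x + 5, eliminating the leading term at each step:
  leading term -9·x^2: subtract (-9)·f(x) = -9·x^2 + 27·x - 45, leaving 33 - 48·x
The degree is now < 2, so this is the remainder. Hence a · b ≡ 33 - 48·x in Q[x]/(f).

Final answer: a · b ≡ 33 - 48·x (mod f(x))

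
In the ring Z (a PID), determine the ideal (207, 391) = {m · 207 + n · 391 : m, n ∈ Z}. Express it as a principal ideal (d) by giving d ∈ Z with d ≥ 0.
In the PID Z, (a, b) is generated by gcd(a, b). Compute gcd(391, 207) with the extended Euclidean algorithm, tracking rows (r, s, t) with s·391 + t·207 = r:
  row A: (391, 1, 0)   [1·391 + 0·207 = 391]
  row B: (207, 0, 1)   [0·391 + 1·207 = 207]
  391 = 1·207 + 184   → row C = row A − 1·row B = (184, 1, −1)   [check: 1·391 − 1·207 = 184]
  207 = 1·184 + 23   → row D = row B − 1·row C = (23, −1, 2)   [check: −1·391 + 2·207 = 23]
  184 = 8·23 + 0   → remainder 0, stop. gcd = 23 (last nonzero row D).
So gcd(207, 391) = 23, with Bézout identity −1·391 + 2·207 = 23. Containment (⊇): the Bézout identity exhibits 23 as an element of (207, 391), giving (23) ⊆ (207, 391). Containment (⊆): since 23 | 207 and 23 | 391 (207 = 23·9, 391 = 23·17), every Z-linear combination of 207 and 391 is divisible by 23, so (207, 391) ⊆ (23). Therefore (207, 391) = (23), d = 23.

Final answer: (207, 391) = (23); d = 23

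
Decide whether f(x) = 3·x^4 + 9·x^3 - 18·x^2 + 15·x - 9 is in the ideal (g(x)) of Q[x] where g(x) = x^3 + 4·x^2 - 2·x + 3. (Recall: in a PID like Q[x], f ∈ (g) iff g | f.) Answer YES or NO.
In Q[x] the ideal (g) consists of all multiples of g, so f ∈ (g) iff g | f, i.e. iff the remainder of f on division by g is 0. Divide f by g (g is monic, so eliminate the leading term of the running remainder at each step):
  leading term 3·x^4: subtract (3·x)·g(x) = 3·x^4 + 12·x^3 - 6·x^2 + 9·x, leaving -3·x^3 - 12·x^2 + 6·x - 9
  leading term -3·x^3: subtract (-3)·g(x) = -3·x^3 - 12·x^2 + 6·x - 9, leaving 0
The remainder is 0, so f(x) = g(x) · h(x) with h(x) = 3·x - 3. Hence g | f, i.e. f ∈ (g).

Final answer: YES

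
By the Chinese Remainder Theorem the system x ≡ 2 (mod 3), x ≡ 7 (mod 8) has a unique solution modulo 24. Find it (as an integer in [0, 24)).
The moduli 3, 8 are pairwise coprime, so by the CRT there is a unique solution mod 3·8 = 24.
Solve by successive substitution. Start with x ≡ 2 (mod 3).
  Combine with x ≡ 7 (mod 8): write x = 2 + 3·t and require 2 + 3·t ≡ 7 (mod 8), i.e. 3·t ≡ 7 − 2 ≡ 5 (mod 8). Since 3^(−1) ≡ 3 (mod 8), t ≡ 3·5 ≡ 7 (mod 8). So x ≡ 2 + 3·7 = 23 (mod 24).
Unique solution in [0, 24): x = 23.

Final answer: x ≡ 23 (mod 24); the representative in [0, 24) is 23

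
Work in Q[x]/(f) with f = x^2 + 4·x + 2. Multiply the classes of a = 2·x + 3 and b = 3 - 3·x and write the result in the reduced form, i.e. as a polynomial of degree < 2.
First multiply in Q[x] without reducing: a · b = -6·x^2 - 3·x + 9. Now divide by f(x) = x^2 + 4·x + 2, eliminating the leading term at each step:
  leading term -6·x^2: subtract (-6)·f(x) = -6·x^2 - 24·x - 12, leaving 21·x + 21
The degree is now < 2, so this is the remainder. Hence a · b ≡ 21·x + 21 in Q[x]/(f).

Final answer: a · b ≡ 21·x + 21 (mod f(x))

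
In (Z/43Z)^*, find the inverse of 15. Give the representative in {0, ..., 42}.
15^(−1) ≡ 23 (mod 43)

Apply the extended Euclidean algorithm to (43, 15), tracking rows (r, s, t) with s·43 + t·15 = r. Each division r_prev = q·r_cur + r_new produces the new row as (previous row) − q·(current row):
  row A: (43, 1, 0)   [1·43 + 0·15 = 43]
  row B: (15, 0, 1)   [0·43 + 1·15 = 15]
  43 = 2·15 + 13   → row C = row A − 2·row B = (13, 1, −2)   [check: 1·43 − 2·15 = 13]
  15 = 1·13 + 2   → row D = row B − 1·row C = (2, −1, 3)   [check: −1·43 + 3·15 = 2]
  13 = 6·2 + 1   → row E = row C − 6·row D = (1, 7, −20)   [check: 7·43 − 20·15 = 1]
  2 = 2·1 + 0   → remainder 0, stop. gcd = 1 (last nonzero row E).
The gcd is 1, so 15 is invertible mod 43. The last nonzero row gives 7·43 − 20·15 = 1, so t = −20. So 15^(−1) ≡ −20 ≡ 23 (mod 43). Verify: 15 · 23 = 345 ≡ 1 (mod 43). ✓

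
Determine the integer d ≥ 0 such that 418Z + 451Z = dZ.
In the PID Z, (a, b) is generated by gcd(a, b). Compute gcd(451, 418) with the extended Euclidean algorithm, tracking rows (r, s, t) with s·451 + t·418 = r:
  row A: (451, 1, 0)   [1·451 + 0·418 = 451]
  row B: (418, 0, 1)   [0·451 + 1·418 = 418]
  451 = 1·418 + 33   → row C = row A − 1·row B = (33, 1, −1)   [check: 1·451 − 1·418 = 33]
  418 = 12·33 + 22   → row D = row B − 12·row C = (22, −12, 13)   [check: −12·451 + 13·418 = 22]
  33 = 1·22 + 11   → row E = row C − 1·row D = (11, 13, −14)   [check: 13·451 − 14·418 = 11]
  22 = 2·11 + 0   → remainder 0, stop. gcd = 11 (last nonzero row E).
So gcd(418, 451) = 11, with Bézout identity 13·451 − 14·418 = 11. Containment (⊇): the Bézout identity exhibits 11 as an element of (418, 451), giving (11) ⊆ (418, 451). Containment (⊆): since 11 | 418 and 11 | 451 (418 = 11·38, 451 = 11·41), every Z-linear combination of 418 and 451 is divisible by 11, so (418, 451) ⊆ (11). Therefore (418, 451) = (11), d = 11.

Final answer: (418, 451) = (11); d = 11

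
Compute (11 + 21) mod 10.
2

Reduce the summands first: 11 ≡ 1, 21 ≡ 1 (mod 10), so 11 + 21 ≡ 1 + 1 (mod 10). 1 + 1 = 2; 2 = 0·10 + 2, so (11 + 21) mod 10 = 2.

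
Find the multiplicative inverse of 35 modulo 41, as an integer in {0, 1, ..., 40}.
35^(−1) ≡ 34 (mod 41)

Apply the extended Euclidean algorithm to (41, 35), tracking rows (r, s, t) with s·41 + t·35 = r. Each division r_prev = q·r_cur + r_new produces the new row as (previous row) − q·(current row):
  row A: (41, 1, 0)   [1·41 + 0·35 = 41]
  row B: (35, 0, 1)   [0·41 + 1·35 = 35]
  41 = 1·35 + 6   → row C = row A − 1·row B = (6, 1, −1)   [check: 1·41 − 1·35 = 6]
  35 = 5·6 + 5   → row D = row B − 5·row C = (5, −5, 6)   [check: −5·41 + 6·35 = 5]
  6 = 1·5 + 1   → row E = row C − 1·row D = (1, 6, −7)   [check: 6·41 − 7·35 = 1]
  5 = 5·1 + 0   → remainder 0, stop. gcd = 1 (last nonzero row E).
The gcd is 1, so 35 is invertible mod 41. The last nonzero row gives 6·41 − 7·35 = 1, so t = −7. So 35^(−1) ≡ −7 ≡ 34 (mod 41). Verify: 35 · 34 = 1190 ≡ 1 (mod 41). ✓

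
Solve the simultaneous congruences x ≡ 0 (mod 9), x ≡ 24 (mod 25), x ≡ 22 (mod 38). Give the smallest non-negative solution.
x ≡ 3024 (mod 8550); the representative in [0, 8550) is 3024

The moduli 9, 25, 38 are pairwise coprime, so by the CRT there is a unique solution mod 9·25·38 = 8550.
Solve by successive substitution. Start with x ≡ 0 (mod 9).
  Combine with x ≡ 24 (mod 25): write x = 9·t and require 9·t ≡ 24 (mod 25). Since 9^(−1) ≡ 14 (mod 25), t ≡ 14·24 ≡ 11 (mod 25). So x ≡ 9·11 = 99 (mod 225).
  Combine with x ≡ 22 (mod 38): write x = 99 + 225·t and require 99 + 225·t ≡ 22 (mod 38), i.e. 225·t ≡ 22 − 99 ≡ 37 (mod 38). Since 225^(−1) ≡ 25 (mod 38) (225 ≡ 35 (mod 38)), t ≡ 25·37 ≡ 13 (mod 38). So x ≡ 99 + 225·13 = 3024 (mod 8550).
Unique solution in [0, 8550): x = 3024.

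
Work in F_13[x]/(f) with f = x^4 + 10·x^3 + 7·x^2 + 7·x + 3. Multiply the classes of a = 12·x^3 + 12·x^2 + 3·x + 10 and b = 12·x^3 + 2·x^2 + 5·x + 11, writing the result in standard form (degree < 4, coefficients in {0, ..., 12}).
a · b ≡ 4·x^3 + 6·x^2 + 11·x (mod f(x))

Multiply as integer polynomials: a · b = 144·x^6 + 168·x^5 + 120·x^4 + 318·x^3 + 167·x^2 + 83·x + 110. Reducing coefficients mod 13: a · b ≡ x^6 + 12·x^5 + 3·x^4 + 6·x^3 + 11·x^2 + 5·x + 6. Now divide by f(x) = x^4 + 10·x^3 + 7·x^2 + 7·x + 3 in F_13[x], eliminating the leading term at each step:
  leading term x^6: subtract (x^2)·f(x) = x^6 + 10·x^5 + 7·x^4 + 7·x^3 + 3·x^2, leaving 2·x^5 + 9·x^4 + 12·x^3 + 8·x^2 + 5·x + 6 (coefficients mod 13)
  leading term 2·x^5: subtract (2·x)·f(x) = 2·x^5 + 7·x^4 + x^3 + x^2 + 6·x, leaving 2·x^4 + 11·x^3 + 7·x^2 + 12·x + 6 (coefficients mod 13)
  leading term 2·x^4: subtract (2)·f(x) = 2·x^4 + 7·x^3 + x^2 + x + 6, leaving 4·x^3 + 6·x^2 + 11·x (coefficients mod 13)
The degree is now < 4, so this is the remainder. Hence a · b ≡ 4·x^3 + 6·x^2 + 11·x in F_13[x]/(f).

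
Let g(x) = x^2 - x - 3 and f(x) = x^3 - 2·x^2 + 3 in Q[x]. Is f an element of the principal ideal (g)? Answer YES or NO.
In Q[x] the ideal (g) consists of all multiples of g, so f ∈ (g) iff g | f, i.e. iff the remainder of f on division by g is 0. Divide f by g (g is monic, so eliminate the leading term of the running remainder at each step):
  leading term x^3: subtract (x)·g(x) = x^3 - x^2 - 3·x, leaving -x^2 + 3·x + 3
  leading term -x^2: subtract (-1)·g(x) = -x^2 + x + 3, leaving 2·x
The remainder r(x) = 2·x ≠ 0 (and deg r < deg g), so g ∤ f, i.e. f ∉ (g).

Final answer: NO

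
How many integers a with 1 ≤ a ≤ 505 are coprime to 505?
The number of a ∈ {1, ..., 505} with gcd(a, 505) = 1 is by definition Euler's totient φ(505). φ is multiplicative, with φ(p^e) = p^e − p^(e−1). Factorise 505 = 5 · 101. Then
  φ(505) = (5 − 1) · (101 − 1) = 4 · 100 = 400.
So there are 400 such integers.

Final answer: 400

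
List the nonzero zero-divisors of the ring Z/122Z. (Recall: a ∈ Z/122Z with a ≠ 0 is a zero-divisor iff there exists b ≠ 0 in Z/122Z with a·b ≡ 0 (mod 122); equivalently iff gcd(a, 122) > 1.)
nonzero zero-divisors of Z/122Z = {2, 4, 6, 8, 10, 12, 14, 16, 18, 20, 22, 24, 26, 28, 30, 32, 34, 36, 38, 40, 42, 44, 46, 48, 50, 52, 54, 56, 58, 60, 61, 62, 64, 66, 68, 70, 72, 74, 76, 78, 80, 82, 84, 86, 88, 90, 92, 94, 96, 98, 100, 102, 104, 106, 108, 110, 112, 114, 116, 118, 120}

An element a ∈ Z/122Z (with a ≠ 0) is a zero-divisor iff gcd(a, 122) > 1 (because a is a unit precisely when gcd(a, n) = 1, and in Z/nZ every nonzero, non-unit element is a zero-divisor). Scan a = 1, ..., 121 and keep those with gcd(a, 122) > 1:
  gcd(2, 122) = 2, gcd(4, 122) = 2, gcd(6, 122) = 2, gcd(8, 122) = 2, gcd(10, 122) = 2, gcd(12, 122) = 2, gcd(14, 122) = 2, gcd(16, 122) = 2, gcd(18, 122) = 2, gcd(20, 122) = 2, gcd(22, 122) = 2, gcd(24, 122) = 2, gcd(26, 122) = 2, gcd(28, 122) = 2, gcd(30, 122) = 2, gcd(32, 122) = 2, gcd(34, 122) = 2, gcd(36, 122) = 2, gcd(38, 122) = 2, gcd(40, 122) = 2, gcd(42, 122) = 2, gcd(44, 122) = 2, gcd(46, 122) = 2, gcd(48, 122) = 2, gcd(50, 122) = 2, gcd(52, 122) = 2, gcd(54, 122) = 2, gcd(56, 122) = 2, gcd(58, 122) = 2, gcd(60, 122) = 2, gcd(61, 122) = 61, gcd(62, 122) = 2, gcd(64, 122) = 2, gcd(66, 122) = 2, gcd(68, 122) = 2, gcd(70, 122) = 2, gcd(72, 122) = 2, gcd(74, 122) = 2, gcd(76, 122) = 2, gcd(78, 122) = 2, gcd(80, 122) = 2, gcd(82, 122) = 2, gcd(84, 122) = 2, gcd(86, 122) = 2, gcd(88, 122) = 2, gcd(90, 122) = 2, gcd(92, 122) = 2, gcd(94, 122) = 2, gcd(96, 122) = 2, gcd(98, 122) = 2, gcd(100, 122) = 2, gcd(102, 122) = 2, gcd(104, 122) = 2, gcd(106, 122) = 2, gcd(108, 122) = 2, gcd(110, 122) = 2, gcd(112, 122) = 2, gcd(114, 122) = 2, gcd(116, 122) = 2, gcd(118, 122) = 2, gcd(120, 122) = 2.
All other a ∈ {1, ..., 121} have gcd(a, 122) = 1 and are units. So the nonzero zero-divisors are exactly the 61 values of a appearing in this scan.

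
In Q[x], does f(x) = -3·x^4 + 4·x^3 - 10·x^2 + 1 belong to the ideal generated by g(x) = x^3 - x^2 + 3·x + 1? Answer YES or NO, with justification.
YES

In Q[x] the ideal (g) consists of all multiples of g, so f ∈ (g) iff g | f, i.e. iff the remainder of f on division by g is 0. Divide f by g (g is monic, so eliminate the leading term of the running remainder at each step):
  leading term -3·x^4: subtract (-3·x)·g(x) = -3·x^4 + 3·x^3 - 9·x^2 - 3·x, leaving x^3 - x^2 + 3·x + 1
  leading term x^3: subtract (1)·g(x) = x^3 - x^2 + 3·x + 1, leaving 0
The remainder is 0, so f(x) = g(x) · h(x) with h(x) = 1 - 3·x. Hence g | f, i.e. f ∈ (g).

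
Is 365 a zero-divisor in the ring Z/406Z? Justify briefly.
NO

gcd(365, 406) = 1, so 365 is a unit in Z/406Z (it has a multiplicative inverse). A unit cannot be a zero-divisor: if 365·b ≡ 0 then multiplying both sides by 365^(−1) gives b ≡ 0. So 365 is not a zero-divisor.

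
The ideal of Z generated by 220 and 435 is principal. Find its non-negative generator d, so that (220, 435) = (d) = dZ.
In the PID Z, (a, b) is generated by gcd(a, b). Compute gcd(435, 220) with the extended Euclidean algorithm, tracking rows (r, s, t) with s·435 + t·220 = r:
  row A: (435, 1, 0)   [1·435 + 0·220 = 435]
  row B: (220, 0, 1)   [0·435 + 1·220 = 220]
  435 = 1·220 + 215   → row C = row A − 1·row B = (215, 1, −1)   [check: 1·435 − 1·220 = 215]
  220 = 1·215 + 5   → row D = row B − 1·row C = (5, −1, 2)   [check: −1·435 + 2·220 = 5]
  215 = 43·5 + 0   → remainder 0, stop. gcd = 5 (last nonzero row D).
So gcd(220, 435) = 5, with Bézout identity −1·435 + 2·220 = 5. Containment (⊇): the Bézout identity exhibits 5 as an element of (220, 435), giving (5) ⊆ (220, 435). Containment (⊆): since 5 | 220 and 5 | 435 (220 = 5·44, 435 = 5·87), every Z-linear combination of 220 and 435 is divisible by 5, so (220, 435) ⊆ (5). Therefore (220, 435) = (5), d = 5.

Final answer: (220, 435) = (5); d = 5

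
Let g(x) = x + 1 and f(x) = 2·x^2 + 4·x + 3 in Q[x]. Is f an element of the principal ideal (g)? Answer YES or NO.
In Q[x] the ideal (g) consists of all multiples of g, so f ∈ (g) iff g | f, i.e. iff the remainder of f on division by g is 0. Divide f by g (g is monic, so eliminate the leading term of the running remainder at each step):
  leading term 2·x^2: subtract (2·x)·g(x) = 2·x^2 + 2·x, leaving 2·x + 3
  leading term 2·x: subtract (2)·g(x) = 2·x + 2, leaving 1
The remainder r(x) = 1 ≠ 0 (and deg r < deg g), so g ∤ f, i.e. f ∉ (g).

Final answer: NO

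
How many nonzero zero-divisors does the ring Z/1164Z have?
Z/1164Z has 779 nonzero zero-divisors

In Z/1164Z each nonzero element is either a unit (gcd with 1164 is 1) or a zero-divisor (gcd > 1). The number of units is φ(1164): factorise 1164 = 2^2 · 3 · 97, so φ(1164) = (2^2 − 2^1) · (3 − 1) · (97 − 1) = 2 · 2 · 96 = 384. The nonzero elements number 1164 − 1 = 1163. Hence the nonzero zero-divisors number 1163 − 384 = 779.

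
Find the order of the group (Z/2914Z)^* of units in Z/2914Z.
(Z/2914Z)^* consists of the classes a with gcd(a, 2914) = 1, so its order is φ(2914). φ is multiplicative, with φ(p^e) = p^e − p^(e−1). Factorise 2914 = 2 · 31 · 47. Then
  φ(2914) = (2 − 1) · (31 − 1) · (47 − 1) = 1 · 30 · 46 = 1380.
Thus |(Z/2914Z)^*| = 1380.

Final answer: |(Z/2914Z)^*| = 1380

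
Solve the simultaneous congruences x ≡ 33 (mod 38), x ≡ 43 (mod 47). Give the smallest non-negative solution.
The moduli 38, 47 are pairwise coprime, so by the CRT there is a unique solution mod 38·47 = 1786.
Solve by successive substitution. Start with x ≡ 33 (mod 38).
  Combine with x ≡ 43 (mod 47): write x = 33 + 38·t and require 33 + 38·t ≡ 43 (mod 47), i.e. 38·t ≡ 43 − 33 ≡ 10 (mod 47). Since 38^(−1) ≡ 26 (mod 47), t ≡ 26·10 ≡ 25 (mod 47). So x ≡ 33 + 38·25 = 983 (mod 1786).
Unique solution in [0, 1786): x = 983.

Final answer: x ≡ 983 (mod 1786); the representative in [0, 1786) is 983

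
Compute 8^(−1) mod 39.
8^(−1) ≡ 5 (mod 39)

Apply the extended Euclidean algorithm to (39, 8), tracking rows (r, s, t) with s·39 + t·8 = r. Each division r_prev = q·r_cur + r_new produces the new row as (previous row) − q·(current row):
  row A: (39, 1, 0)   [1·39 + 0·8 = 39]
  row B: (8, 0, 1)   [0·39 + 1·8 = 8]
  39 = 4·8 + 7   → row C = row A − 4·row B = (7, 1, −4)   [check: 1·39 − 4·8 = 7]
  8 = 1·7 + 1   → row D = row B − 1·row C = (1, −1, 5)   [check: −1·39 + 5·8 = 1]
  7 = 7·1 + 0   → remainder 0, stop. gcd = 1 (last nonzero row D).
The gcd is 1, so 8 is invertible mod 39. The last nonzero row gives −1·39 + 5·8 = 1, so t = 5. So 8^(−1) ≡ 5 (mod 39). Verify: 8 · 5 = 40 ≡ 1 (mod 39). ✓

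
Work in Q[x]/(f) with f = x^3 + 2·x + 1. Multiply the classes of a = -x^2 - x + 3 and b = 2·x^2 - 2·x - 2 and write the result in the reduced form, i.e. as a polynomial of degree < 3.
First multiply in Q[x] without reducing: a · b = -2·x^4 + 10·x^2 - 4·x - 6. Now divide by f(x) = x^3 + 2·x + 1, eliminating the leading term at each step:
  leading term -2·x^4: subtract (-2·x)·f(x) = -2·x^4 - 4·x^2 - 2·x, leaving 14·x^2 - 2·x - 6
The degree is now < 3, so this is the remainder. Hence a · b ≡ 14·x^2 - 2·x - 6 in Q[x]/(f).

Final answer: a · b ≡ 14·x^2 - 2·x - 6 (mod f(x))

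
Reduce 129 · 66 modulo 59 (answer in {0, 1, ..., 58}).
Reduce the factors first: 129 ≡ 11, 66 ≡ 7 (mod 59), so 129 · 66 ≡ 11 · 7 (mod 59). 11 · 7 = 77. Dividing by 59: 77 = 1·59 + 18. So (129 · 66) mod 59 = 18.

Final answer: 18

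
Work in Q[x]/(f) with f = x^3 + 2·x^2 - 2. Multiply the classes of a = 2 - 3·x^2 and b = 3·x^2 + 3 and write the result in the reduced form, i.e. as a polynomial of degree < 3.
a · b ≡ -39·x^2 - 18·x + 42 (mod f(x))

First multiply in Q[x] without reducing: a · b = -9·x^4 - 3·x^2 + 6. Now divide by f(x) = x^3 + 2·x^2 - 2, eliminating the leading term at each step:
  leading term -9·x^4: subtract (-9·x)·f(x) = -9·x^4 - 18·x^3 + 18·x, leaving 18·x^3 - 3·x^2 - 18·x + 6
  leading term 18·x^3: subtract (18)·f(x) = 18·x^3 + 36·x^2 - 36, leaving -39·x^2 - 18·x + 42
The degree is now < 3, so this is the remainder. Hence a · b ≡ -39·x^2 - 18·x + 42 in Q[x]/(f).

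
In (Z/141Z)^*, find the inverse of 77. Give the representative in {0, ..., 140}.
Apply the extended Euclidean algorithm to (141, 77), tracking rows (r, s, t) with s·141 + t·77 = r. Each division r_prev = q·r_cur + r_new produces the new row as (previous row) − q·(current row):
  row A: (141, 1, 0)   [1·141 + 0·77 = 141]
  row B: (77, 0, 1)   [0·141 + 1·77 = 77]
  141 = 1·77 + 64   → row C = row A − 1·row B = (64, 1, −1)   [check: 1·141 − 1·77 = 64]
  77 = 1·64 + 13   → row D = row B − 1·row C = (13, −1, 2)   [check: −1·141 + 2·77 = 13]
  64 = 4·13 + 12   → row E = row C − 4·row D = (12, 5, −9)   [check: 5·141 − 9·77 = 12]
  13 = 1·12 + 1   → row F = row D − 1·row E = (1, −6, 11)   [check: −6·141 + 11·77 = 1]
  12 = 12·1 + 0   → remainder 0, stop. gcd = 1 (last nonzero row F).
The gcd is 1, so 77 is invertible mod 141. The last nonzero row gives −6·141 + 11·77 = 1, so t = 11. So 77^(−1) ≡ 11 (mod 141). Verify: 77 · 11 = 847 ≡ 1 (mod 141). ✓

Final answer: 77^(−1) ≡ 11 (mod 141)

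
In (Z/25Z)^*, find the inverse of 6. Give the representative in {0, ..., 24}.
Apply the extended Euclidean algorithm to (25, 6), tracking rows (r, s, t) with s·25 + t·6 = r. Each division r_prev = q·r_cur + r_new produces the new row as (previous row) − q·(current row):
  row A: (25, 1, 0)   [1·25 + 0·6 = 25]
  row B: (6, 0, 1)   [0·25 + 1·6 = 6]
  25 = 4·6 + 1   → row C = row A − 4·row B = (1, 1, −4)   [check: 1·25 − 4·6 = 1]
  6 = 6·1 + 0   → remainder 0, stop. gcd = 1 (last nonzero row C).
The gcd is 1, so 6 is invertible mod 25. The last nonzero row gives 1·25 − 4·6 = 1, so t = −4. So 6^(−1) ≡ −4 ≡ 21 (mod 25). Verify: 6 · 21 = 126 ≡ 1 (mod 25). ✓

Final answer: 6^(−1) ≡ 21 (mod 25)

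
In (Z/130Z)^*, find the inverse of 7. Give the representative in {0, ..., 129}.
7^(−1) ≡ 93 (mod 130)

Apply the extended Euclidean algorithm to (130, 7), tracking rows (r, s, t) with s·130 + t·7 = r. Each division r_prev = q·r_cur + r_new produces the new row as (previous row) − q·(current row):
  row A: (130, 1, 0)   [1·130 + 0·7 = 130]
  row B: (7, 0, 1)   [0·130 + 1·7 = 7]
  130 = 18·7 + 4   → row C = row A − 18·row B = (4, 1, −18)   [check: 1·130 − 18·7 = 4]
  7 = 1·4 + 3   → row D = row B − 1·row C = (3, −1, 19)   [check: −1·130 + 19·7 = 3]
  4 = 1·3 + 1   → row E = row C − 1·row D = (1, 2, −37)   [check: 2·130 − 37·7 = 1]
  3 = 3·1 + 0   → remainder 0, stop. gcd = 1 (last nonzero row E).
The gcd is 1, so 7 is invertible mod 130. The last nonzero row gives 2·130 − 37·7 = 1, so t = −37. So 7^(−1) ≡ −37 ≡ 93 (mod 130). Verify: 7 · 93 = 651 ≡ 1 (mod 130). ✓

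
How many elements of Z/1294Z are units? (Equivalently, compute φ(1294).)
Z/1294Z has φ(1294) = 646 units

An element a ∈ Z/1294Z is a unit iff gcd(a, 1294) = 1, so the number of units is φ(1294). φ is multiplicative, with φ(p^e) = p^e − p^(e−1). Factorise 1294 = 2 · 647. Then
  φ(1294) = (2 − 1) · (647 − 1) = 1 · 646 = 646.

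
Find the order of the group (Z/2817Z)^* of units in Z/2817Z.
|(Z/2817Z)^*| = 1872

(Z/2817Z)^* consists of the classes a with gcd(a, 2817) = 1, so its order is φ(2817). φ is multiplicative, with φ(p^e) = p^e − p^(e−1). Factorise 2817 = 3^2 · 313. Then
  φ(2817) = (3^2 − 3^1) · (313 − 1) = 6 · 312 = 1872.
Thus |(Z/2817Z)^*| = 1872.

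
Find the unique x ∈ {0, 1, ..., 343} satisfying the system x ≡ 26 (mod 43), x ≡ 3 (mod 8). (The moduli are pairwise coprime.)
The moduli 43, 8 are pairwise coprime, so by the CRT there is a unique solution mod 43·8 = 344.
Solve by successive substitution. Start with x ≡ 26 (mod 43).
  Combine with x ≡ 3 (mod 8): write x = 26 + 43·t and require 26 + 43·t ≡ 3 (mod 8), i.e. 43·t ≡ 3 − 26 ≡ 1 (mod 8). Since 43^(−1) ≡ 3 (mod 8) (43 ≡ 3 (mod 8)), t ≡ 3·1 ≡ 3 (mod 8). So x ≡ 26 + 43·3 = 155 (mod 344).
Unique solution in [0, 344): x = 155.

Final answer: x ≡ 155 (mod 344); the representative in [0, 344) is 155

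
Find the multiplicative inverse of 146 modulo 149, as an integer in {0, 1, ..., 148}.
Apply the extended Euclidean algorithm to (149, 146), tracking rows (r, s, t) with s·149 + t·146 = r. Each division r_prev = q·r_cur + r_new produces the new row as (previous row) − q·(current row):
  row A: (149, 1, 0)   [1·149 + 0·146 = 149]
  row B: (146, 0, 1)   [0·149 + 1·146 = 146]
  149 = 1·146 + 3   → row C = row A − 1·row B = (3, 1, −1)   [check: 1·149 − 1·146 = 3]
  146 = 48·3 + 2   → row D = row B − 48·row C = (2, −48, 49)   [check: −48·149 + 49·146 = 2]
  3 = 1·2 + 1   → row E = row C − 1·row D = (1, 49, −50)   [check: 49·149 − 50·146 = 1]
  2 = 2·1 + 0   → remainder 0, stop. gcd = 1 (last nonzero row E).
The gcd is 1, so 146 is invertible mod 149. The last nonzero row gives 49·149 − 50·146 = 1, so t = −50. So 146^(−1) ≡ −50 ≡ 99 (mod 149). Verify: 146 · 99 = 14454 ≡ 1 (mod 149). ✓

Final answer: 146^(−1) ≡ 99 (mod 149)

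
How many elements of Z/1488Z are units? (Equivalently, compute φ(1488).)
Z/1488Z has φ(1488) = 480 units

An element a ∈ Z/1488Z is a unit iff gcd(a, 1488) = 1, so the number of units is φ(1488). φ is multiplicative, with φ(p^e) = p^e − p^(e−1). Factorise 1488 = 2^4 · 3 · 31. Then
  φ(1488) = (2^4 − 2^3) · (3 − 1) · (31 − 1) = 8 · 2 · 30 = 480.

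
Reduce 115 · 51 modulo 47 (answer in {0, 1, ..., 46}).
37

Reduce the factors first: 115 ≡ 21, 51 ≡ 4 (mod 47), so 115 · 51 ≡ 21 · 4 (mod 47). 21 · 4 = 84. Dividing by 47: 84 = 1·47 + 37. So (115 · 51) mod 47 = 37.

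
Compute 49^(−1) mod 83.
49^(−1) ≡ 61 (mod 83)

Apply the extended Euclidean algorithm to (83, 49), tracking rows (r, s, t) with s·83 + t·49 = r. Each division r_prev = q·r_cur + r_new produces the new row as (previous row) − q·(current row):
  row A: (83, 1, 0)   [1·83 + 0·49 = 83]
  row B: (49, 0, 1)   [0·83 + 1·49 = 49]
  83 = 1·49 + 34   → row C = row A − 1·row B = (34, 1, −1)   [check: 1·83 − 1·49 = 34]
  49 = 1·34 + 15   → row D = row B − 1·row C = (15, −1, 2)   [check: −1·83 + 2·49 = 15]
  34 = 2·15 + 4   → row E = row C − 2·row D = (4, 3, −5)   [check: 3·83 − 5·49 = 4]
  15 = 3·4 + 3   → row F = row D − 3·row E = (3, −10, 17)   [check: −10·83 + 17·49 = 3]
  4 = 1·3 + 1   → row G = row E − 1·row F = (1, 13, −22)   [check: 13·83 − 22·49 = 1]
  3 = 3·1 + 0   → remainder 0, stop. gcd = 1 (last nonzero row G).
The gcd is 1, so 49 is invertible mod 83. The last nonzero row gives 13·83 − 22·49 = 1, so t = −22. So 49^(−1) ≡ −22 ≡ 61 (mod 83). Verify: 49 · 61 = 2989 ≡ 1 (mod 83). ✓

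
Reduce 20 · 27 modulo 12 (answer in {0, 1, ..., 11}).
Reduce the factors first: 20 ≡ 8, 27 ≡ 3 (mod 12), so 20 · 27 ≡ 8 · 3 (mod 12). 8 · 3 = 24. Dividing by 12: 24 = 2·12 + 0. So (20 · 27) mod 12 = 0.

Final answer: 0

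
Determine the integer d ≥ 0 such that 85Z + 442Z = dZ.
(85, 442) = (17); d = 17

In the PID Z, (a, b) is generated by gcd(a, b). Compute gcd(442, 85) with the extended Euclidean algorithm, tracking rows (r, s, t) with s·442 + t·85 = r:
  row A: (442, 1, 0)   [1·442 + 0·85 = 442]
  row B: (85, 0, 1)   [0·442 + 1·85 = 85]
  442 = 5·85 + 17   → row C = row A − 5·row B = (17, 1, −5)   [check: 1·442 − 5·85 = 17]
  85 = 5·17 + 0   → remainder 0, stop. gcd = 17 (last nonzero row C).
So gcd(85, 442) = 17, with Bézout identity 1·442 − 5·85 = 17. Containment (⊇): the Bézout identity exhibits 17 as an element of (85, 442), giving (17) ⊆ (85, 442). Containment (⊆): since 17 | 85 and 17 | 442 (85 = 17·5, 442 = 17·26), every Z-linear combination of 85 and 442 is divisible by 17, so (85, 442) ⊆ (17). Therefore (85, 442) = (17), d = 17.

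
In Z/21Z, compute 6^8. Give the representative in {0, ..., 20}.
Use repeated squaring. Binary(8) = 1000. Walk through the bits of the exponent 8 left-to-right: at each bit after the leading one, square the running value, then multiply by 6 if the bit is 1 (always reducing mod 21):
  bit 1 = 1 (leading): start with 6.
  bit 2 = 0: square 6^2 = 36 ≡ 15 (mod 21).
  bit 3 = 0: square 15^2 = 225 ≡ 15 (mod 21).
  bit 4 = 0: square 15^2 = 225 ≡ 15 (mod 21).
Final value: 6^8 ≡ 15 (mod 21).

Final answer: 15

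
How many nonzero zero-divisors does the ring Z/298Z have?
In Z/298Z each nonzero element is either a unit (gcd with 298 is 1) or a zero-divisor (gcd > 1). The number of units is φ(298): factorise 298 = 2 · 149, so φ(298) = (2 − 1) · (149 − 1) = 1 · 148 = 148. The nonzero elements number 298 − 1 = 297. Hence the nonzero zero-divisors number 297 − 148 = 149.

Final answer: Z/298Z has 149 nonzero zero-divisors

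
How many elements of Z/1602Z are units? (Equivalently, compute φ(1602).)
An element a ∈ Z/1602Z is a unit iff gcd(a, 1602) = 1, so the number of units is φ(1602). φ is multiplicative, with φ(p^e) = p^e − p^(e−1). Factorise 1602 = 2 · 3^2 · 89. Then
  φ(1602) = (2 − 1) · (3^2 − 3^1) · (89 − 1) = 1 · 6 · 88 = 528.

Final answer: Z/1602Z has φ(1602) = 528 units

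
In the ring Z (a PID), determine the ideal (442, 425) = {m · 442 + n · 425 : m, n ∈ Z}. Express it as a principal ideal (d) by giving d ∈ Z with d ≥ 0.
(442, 425) = (17); d = 17

In the PID Z, (a, b) is generated by gcd(a, b). Compute gcd(442, 425) with the extended Euclidean algorithm, tracking rows (r, s, t) with s·442 + t·425 = r:
  row A: (442, 1, 0)   [1·442 + 0·425 = 442]
  row B: (425, 0, 1)   [0·442 + 1·425 = 425]
  442 = 1·425 + 17   → row C = row A − 1·row B = (17, 1, −1)   [check: 1·442 − 1·425 = 17]
  425 = 25·17 + 0   → remainder 0, stop. gcd = 17 (last nonzero row C).
So gcd(442, 425) = 17, with Bézout identity 1·442 − 1·425 = 17. Containment (⊇): the Bézout identity exhibits 17 as an element of (442, 425), giving (17) ⊆ (442, 425). Containment (⊆): since 17 | 442 and 17 | 425 (442 = 17·26, 425 = 17·25), every Z-linear combination of 442 and 425 is divisible by 17, so (442, 425) ⊆ (17). Therefore (442, 425) = (17), d = 17.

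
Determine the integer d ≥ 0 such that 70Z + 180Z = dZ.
In the PID Z, (a, b) is generated by gcd(a, b). Compute gcd(180, 70) with the extended Euclidean algorithm, tracking rows (r, s, t) with s·180 + t·70 = r:
  row A: (180, 1, 0)   [1·180 + 0·70 = 180]
  row B: (70, 0, 1)   [0·180 + 1·70 = 70]
  180 = 2·70 + 40   → row C = row A − 2·row B = (40, 1, −2)   [check: 1·180 − 2·70 = 40]
  70 = 1·40 + 30   → row D = row B − 1·row C = (30, −1, 3)   [check: −1·180 + 3·70 = 30]
  40 = 1·30 + 10   → row E = row C − 1·row D = (10, 2, −5)   [check: 2·180 − 5·70 = 10]
  30 = 3·10 + 0   → remainder 0, stop. gcd = 10 (last nonzero row E).
So gcd(70, 180) = 10, with Bézout identity 2·180 − 5·70 = 10. Containment (⊇): the Bézout identity exhibits 10 as an element of (70, 180), giving (10) ⊆ (70, 180). Containment (⊆): since 10 | 70 and 10 | 180 (70 = 10·7, 180 = 10·18), every Z-linear combination of 70 and 180 is divisible by 10, so (70, 180) ⊆ (10). Therefore (70, 180) = (10), d = 10.

Final answer: (70, 180) = (10); d = 10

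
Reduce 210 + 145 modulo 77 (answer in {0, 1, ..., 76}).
Reduce the summands first: 210 ≡ 56, 145 ≡ 68 (mod 77), so 210 + 145 ≡ 56 + 68 (mod 77). 56 + 68 = 124; 124 = 1·77 + 47, so (210 + 145) mod 77 = 47.

Final answer: 47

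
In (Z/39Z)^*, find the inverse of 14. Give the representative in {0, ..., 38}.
14^(−1) ≡ 14 (mod 39)

Apply the extended Euclidean algorithm to (39, 14), tracking rows (r, s, t) with s·39 + t·14 = r. Each division r_prev = q·r_cur + r_new produces the new row as (previous row) − q·(current row):
  row A: (39, 1, 0)   [1·39 + 0·14 = 39]
  row B: (14, 0, 1)   [0·39 + 1·14 = 14]
  39 = 2·14 + 11   → row C = row A − 2·row B = (11, 1, −2)   [check: 1·39 − 2·14 = 11]
  14 = 1·11 + 3   → row D = row B − 1·row C = (3, −1, 3)   [check: −1·39 + 3·14 = 3]
  11 = 3·3 + 2   → row E = row C − 3·row D = (2, 4, −11)   [check: 4·39 − 11·14 = 2]
  3 = 1·2 + 1   → row F = row D − 1·row E = (1, −5, 14)   [check: −5·39 + 14·14 = 1]
  2 = 2·1 + 0   → remainder 0, stop. gcd = 1 (last nonzero row F).
The gcd is 1, so 14 is invertible mod 39. The last nonzero row gives −5·39 + 14·14 = 1, so t = 14. So 14^(−1) ≡ 14 (mod 39). Verify: 14 · 14 = 196 ≡ 1 (mod 39). ✓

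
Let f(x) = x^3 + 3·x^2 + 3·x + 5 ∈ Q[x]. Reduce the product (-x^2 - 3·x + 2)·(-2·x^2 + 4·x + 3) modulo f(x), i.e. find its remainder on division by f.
a · b ≡ -13·x^2 + x + 26 (mod f(x))

First multiply in Q[x] without reducing: a · b = 2·x^4 + 2·x^3 - 19·x^2 - x + 6. Now divide by f(x) = x^3 + 3·x^2 + 3·x + 5, eliminating the leading term at each step:
  leading term 2·x^4: subtract (2·x)·f(x) = 2·x^4 + 6·x^3 + 6·x^2 + 10·x, leaving -4·x^3 - 25·x^2 - 11·x + 6
  leading term -4·x^3: subtract (-4)·f(x) = -4·x^3 - 12·x^2 - 12·x - 20, leaving -13·x^2 + x + 26
The degree is now < 3, so this is the remainder. Hence a · b ≡ -13·x^2 + x + 26 in Q[x]/(f).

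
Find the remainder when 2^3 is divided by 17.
8

Use repeated squaring. Binary(3) = 11. Walk through the bits of the exponent 3 left-to-right: at each bit after the leading one, square the running value, then multiply by 2 if the bit is 1 (always reducing mod 17):
  bit 1 = 1 (leading): start with 2.
  bit 2 = 1: square 2^2 = 4; bit is 1, so multiply 4·2 = 8 (mod 17).
Final value: 2^3 ≡ 8 (mod 17).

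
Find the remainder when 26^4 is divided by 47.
Use repeated squaring. Binary(4) = 100. Walk through the bits of the exponent 4 left-to-right: at each bit after the leading one, square the running value, then multiply by 26 if the bit is 1 (always reducing mod 47):
  bit 1 = 1 (leading): start with 26.
  bit 2 = 0: square 26^2 = 676 ≡ 18 (mod 47).
  bit 3 = 0: square 18^2 = 324 ≡ 42 (mod 47).
Final value: 26^4 ≡ 42 (mod 47).

Final answer: 42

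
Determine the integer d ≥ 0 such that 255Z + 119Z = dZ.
(255, 119) = (17); d = 17

In the PID Z, (a, b) is generated by gcd(a, b). Compute gcd(255, 119) with the extended Euclidean algorithm, tracking rows (r, s, t) with s·255 + t·119 = r:
  row A: (255, 1, 0)   [1·255 + 0·119 = 255]
  row B: (119, 0, 1)   [0·255 + 1·119 = 119]
  255 = 2·119 + 17   → row C = row A − 2·row B = (17, 1, −2)   [check: 1·255 − 2·119 = 17]
  119 = 7·17 + 0   → remainder 0, stop. gcd = 17 (last nonzero row C).
So gcd(255, 119) = 17, with Bézout identity 1·255 − 2·119 = 17. Containment (⊇): the Bézout identity exhibits 17 as an element of (255, 119), giving (17) ⊆ (255, 119). Containment (⊆): since 17 | 255 and 17 | 119 (255 = 17·15, 119 = 17·7), every Z-linear combination of 255 and 119 is divisible by 17, so (255, 119) ⊆ (17). Therefore (255, 119) = (17), d = 17.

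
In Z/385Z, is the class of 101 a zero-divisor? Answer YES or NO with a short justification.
gcd(101, 385) = 1, so 101 is a unit in Z/385Z (it has a multiplicative inverse). A unit cannot be a zero-divisor: if 101·b ≡ 0 then multiplying both sides by 101^(−1) gives b ≡ 0. So 101 is not a zero-divisor.

Final answer: NO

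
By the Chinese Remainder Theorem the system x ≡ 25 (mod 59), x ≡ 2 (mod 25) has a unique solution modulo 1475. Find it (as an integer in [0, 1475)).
The moduli 59, 25 are pairwise coprime, so by the CRT there is a unique solution mod 59·25 = 1475.
Solve by successive substitution. Start with x ≡ 25 (mod 59).
  Combine with x ≡ 2 (mod 25): write x = 25 + 59·t and require 25 + 59·t ≡ 2 (mod 25), i.e. 59·t ≡ 2 − 25 ≡ 2 (mod 25). Since 59^(−1) ≡ 14 (mod 25) (59 ≡ 9 (mod 25)), t ≡ 14·2 ≡ 3 (mod 25). So x ≡ 25 + 59·3 = 202 (mod 1475).
Unique solution in [0, 1475): x = 202.

Final answer: x ≡ 202 (mod 1475); the representative in [0, 1475) is 202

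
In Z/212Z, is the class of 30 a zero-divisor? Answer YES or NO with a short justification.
gcd(30, 212) = 2 > 1, so 30 is not a unit in Z/212Z. In Z/nZ every nonzero non-unit is a zero-divisor: explicitly, take b = 212/gcd = 106 ≠ 0 (mod 212); then 30·106 = 3180 = 15·212, i.e. 30·106 ≡ 0 (mod 212). So 30 is a zero-divisor.

Final answer: YES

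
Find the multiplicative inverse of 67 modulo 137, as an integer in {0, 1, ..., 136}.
Apply the extended Euclidean algorithm to (137, 67), tracking rows (r, s, t) with s·137 + t·67 = r. Each division r_prev = q·r_cur + r_new produces the new row as (previous row) − q·(current row):
  row A: (137, 1, 0)   [1·137 + 0·67 = 137]
  row B: (67, 0, 1)   [0·137 + 1·67 = 67]
  137 = 2·67 + 3   → row C = row A − 2·row B = (3, 1, −2)   [check: 1·137 − 2·67 = 3]
  67 = 22·3 + 1   → row D = row B − 22·row C = (1, −22, 45)   [check: −22·137 + 45·67 = 1]
  3 = 3·1 + 0   → remainder 0, stop. gcd = 1 (last nonzero row D).
The gcd is 1, so 67 is invertible mod 137. The last nonzero row gives −22·137 + 45·67 = 1, so t = 45. So 67^(−1) ≡ 45 (mod 137). Verify: 67 · 45 = 3015 ≡ 1 (mod 137). ✓

Final answer: 67^(−1) ≡ 45 (mod 137)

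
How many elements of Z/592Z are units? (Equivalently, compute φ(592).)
An element a ∈ Z/592Z is a unit iff gcd(a, 592) = 1, so the number of units is φ(592). φ is multiplicative, with φ(p^e) = p^e − p^(e−1). Factorise 592 = 2^4 · 37. Then
  φ(592) = (2^4 − 2^3) · (37 − 1) = 8 · 36 = 288.

Final answer: Z/592Z has φ(592) = 288 units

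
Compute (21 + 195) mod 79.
Reduce the summands first: 195 ≡ 37 (mod 79), so 21 + 195 ≡ 21 + 37 (mod 79). 21 + 37 = 58; 58 = 0·79 + 58, so (21 + 195) mod 79 = 58.

Final answer: 58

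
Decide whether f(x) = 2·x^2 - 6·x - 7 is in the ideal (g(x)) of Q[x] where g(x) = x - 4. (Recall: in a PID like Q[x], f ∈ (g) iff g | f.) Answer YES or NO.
NO

In Q[x] the ideal (g) consists of all multiples of g, so f ∈ (g) iff g | f, i.e. iff the remainder of f on division by g is 0. Divide f by g (g is monic, so eliminate the leading term of the running remainder at each step):
  leading term 2·x^2: subtract (2·x)·g(x) = 2·x^2 - 8·x, leaving 2·x - 7
  leading term 2·x: subtract (2)·g(x) = 2·x - 8, leaving 1
The remainder r(x) = 1 ≠ 0 (and deg r < deg g), so g ∤ f, i.e. f ∉ (g).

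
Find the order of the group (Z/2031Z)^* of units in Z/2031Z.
(Z/2031Z)^* consists of the classes a with gcd(a, 2031) = 1, so its order is φ(2031). φ is multiplicative, with φ(p^e) = p^e − p^(e−1). Factorise 2031 = 3 · 677. Then
  φ(2031) = (3 − 1) · (677 − 1) = 2 · 676 = 1352.
Thus |(Z/2031Z)^*| = 1352.

Final answer: |(Z/2031Z)^*| = 1352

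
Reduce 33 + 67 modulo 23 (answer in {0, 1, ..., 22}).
Reduce the summands first: 33 ≡ 10, 67 ≡ 21 (mod 23), so 33 + 67 ≡ 10 + 21 (mod 23). 10 + 21 = 31; 31 = 1·23 + 8, so (33 + 67) mod 23 = 8.

Final answer: 8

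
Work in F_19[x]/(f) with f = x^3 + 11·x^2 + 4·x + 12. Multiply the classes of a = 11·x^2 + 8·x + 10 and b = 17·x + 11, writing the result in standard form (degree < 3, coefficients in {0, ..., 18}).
Multiply as integer polynomials: a · b = 187·x^3 + 257·x^2 + 258·x + 110. Reducing coefficients mod 19: a · b ≡ 16·x^3 + 10·x^2 + 11·x + 15. Now divide by f(x) = x^3 + 11·x^2 + 4·x + 12 in F_19[x], eliminating the leading term at each step:
  leading term 16·x^3: subtract (16)·f(x) = 16·x^3 + 5·x^2 + 7·x + 2, leaving 5·x^2 + 4·x + 13 (coefficients mod 19)
The degree is now < 3, so this is the remainder. Hence a · b ≡ 5·x^2 + 4·x + 13 in F_19[x]/(f).

Final answer: a · b ≡ 5·x^2 + 4·x + 13 (mod f(x))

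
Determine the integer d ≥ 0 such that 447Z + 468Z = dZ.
(447, 468) = (3); d = 3

In the PID Z, (a, b) is generated by gcd(a, b). Compute gcd(468, 447) with the extended Euclidean algorithm, tracking rows (r, s, t) with s·468 + t·447 = r:
  row A: (468, 1, 0)   [1·468 + 0·447 = 468]
  row B: (447, 0, 1)   [0·468 + 1·447 = 447]
  468 = 1·447 + 21   → row C = row A − 1·row B = (21, 1, −1)   [check: 1·468 − 1·447 = 21]
  447 = 21·21 + 6   → row D = row B − 21·row C = (6, −21, 22)   [check: −21·468 + 22·447 = 6]
  21 = 3·6 + 3   → row E = row C − 3·row D = (3, 64, −67)   [check: 64·468 − 67·447 = 3]
  6 = 2·3 + 0   → remainder 0, stop. gcd = 3 (last nonzero row E).
So gcd(447, 468) = 3, with Bézout identity 64·468 − 67·447 = 3. Containment (⊇): the Bézout identity exhibits 3 as an element of (447, 468), giving (3) ⊆ (447, 468). Containment (⊆): since 3 | 447 and 3 | 468 (447 = 3·149, 468 = 3·156), every Z-linear combination of 447 and 468 is divisible by 3, so (447, 468) ⊆ (3). Therefore (447, 468) = (3), d = 3.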